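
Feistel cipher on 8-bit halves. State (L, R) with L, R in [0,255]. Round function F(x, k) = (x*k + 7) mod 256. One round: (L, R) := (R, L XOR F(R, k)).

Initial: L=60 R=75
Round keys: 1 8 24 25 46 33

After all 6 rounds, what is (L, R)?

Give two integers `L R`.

Answer: 86 137

Derivation:
Round 1 (k=1): L=75 R=110
Round 2 (k=8): L=110 R=60
Round 3 (k=24): L=60 R=201
Round 4 (k=25): L=201 R=148
Round 5 (k=46): L=148 R=86
Round 6 (k=33): L=86 R=137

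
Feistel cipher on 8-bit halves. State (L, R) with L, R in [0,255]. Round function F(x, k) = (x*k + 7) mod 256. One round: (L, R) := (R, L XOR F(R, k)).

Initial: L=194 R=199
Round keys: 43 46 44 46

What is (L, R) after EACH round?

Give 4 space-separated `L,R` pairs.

Answer: 199,182 182,124 124,225 225,9

Derivation:
Round 1 (k=43): L=199 R=182
Round 2 (k=46): L=182 R=124
Round 3 (k=44): L=124 R=225
Round 4 (k=46): L=225 R=9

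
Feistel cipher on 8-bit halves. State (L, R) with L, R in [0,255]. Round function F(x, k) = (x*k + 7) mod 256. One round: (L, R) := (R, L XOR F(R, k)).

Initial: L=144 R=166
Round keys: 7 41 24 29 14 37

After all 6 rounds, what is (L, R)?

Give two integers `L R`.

Round 1 (k=7): L=166 R=1
Round 2 (k=41): L=1 R=150
Round 3 (k=24): L=150 R=22
Round 4 (k=29): L=22 R=19
Round 5 (k=14): L=19 R=7
Round 6 (k=37): L=7 R=25

Answer: 7 25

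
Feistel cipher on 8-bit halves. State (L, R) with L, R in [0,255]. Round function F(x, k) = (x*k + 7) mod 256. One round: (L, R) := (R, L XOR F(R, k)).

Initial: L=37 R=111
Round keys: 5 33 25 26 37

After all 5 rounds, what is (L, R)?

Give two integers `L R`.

Round 1 (k=5): L=111 R=23
Round 2 (k=33): L=23 R=145
Round 3 (k=25): L=145 R=39
Round 4 (k=26): L=39 R=108
Round 5 (k=37): L=108 R=132

Answer: 108 132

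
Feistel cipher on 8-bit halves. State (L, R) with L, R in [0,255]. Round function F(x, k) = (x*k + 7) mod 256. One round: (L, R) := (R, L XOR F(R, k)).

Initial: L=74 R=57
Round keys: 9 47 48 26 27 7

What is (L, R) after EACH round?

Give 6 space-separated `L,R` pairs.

Round 1 (k=9): L=57 R=66
Round 2 (k=47): L=66 R=28
Round 3 (k=48): L=28 R=5
Round 4 (k=26): L=5 R=149
Round 5 (k=27): L=149 R=187
Round 6 (k=7): L=187 R=177

Answer: 57,66 66,28 28,5 5,149 149,187 187,177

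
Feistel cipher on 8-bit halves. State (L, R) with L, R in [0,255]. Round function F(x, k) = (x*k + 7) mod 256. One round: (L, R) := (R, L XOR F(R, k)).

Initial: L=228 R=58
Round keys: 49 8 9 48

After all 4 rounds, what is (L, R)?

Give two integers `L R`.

Answer: 1 34

Derivation:
Round 1 (k=49): L=58 R=197
Round 2 (k=8): L=197 R=21
Round 3 (k=9): L=21 R=1
Round 4 (k=48): L=1 R=34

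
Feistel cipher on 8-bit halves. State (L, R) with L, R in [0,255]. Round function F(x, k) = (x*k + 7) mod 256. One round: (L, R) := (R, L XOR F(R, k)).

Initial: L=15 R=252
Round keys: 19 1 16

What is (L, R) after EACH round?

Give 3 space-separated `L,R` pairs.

Round 1 (k=19): L=252 R=180
Round 2 (k=1): L=180 R=71
Round 3 (k=16): L=71 R=195

Answer: 252,180 180,71 71,195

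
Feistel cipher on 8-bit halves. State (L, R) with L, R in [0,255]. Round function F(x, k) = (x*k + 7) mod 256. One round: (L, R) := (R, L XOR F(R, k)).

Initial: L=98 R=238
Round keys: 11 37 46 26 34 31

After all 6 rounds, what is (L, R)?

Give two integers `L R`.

Answer: 225 241

Derivation:
Round 1 (k=11): L=238 R=35
Round 2 (k=37): L=35 R=248
Round 3 (k=46): L=248 R=180
Round 4 (k=26): L=180 R=183
Round 5 (k=34): L=183 R=225
Round 6 (k=31): L=225 R=241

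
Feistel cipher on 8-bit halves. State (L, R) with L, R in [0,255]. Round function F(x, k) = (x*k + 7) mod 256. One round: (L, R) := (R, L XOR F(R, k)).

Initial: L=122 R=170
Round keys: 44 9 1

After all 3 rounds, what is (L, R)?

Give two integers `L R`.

Round 1 (k=44): L=170 R=69
Round 2 (k=9): L=69 R=222
Round 3 (k=1): L=222 R=160

Answer: 222 160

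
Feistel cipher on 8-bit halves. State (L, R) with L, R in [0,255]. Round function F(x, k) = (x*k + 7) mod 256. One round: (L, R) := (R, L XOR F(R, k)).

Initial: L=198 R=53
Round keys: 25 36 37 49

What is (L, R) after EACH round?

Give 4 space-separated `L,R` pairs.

Round 1 (k=25): L=53 R=242
Round 2 (k=36): L=242 R=58
Round 3 (k=37): L=58 R=155
Round 4 (k=49): L=155 R=136

Answer: 53,242 242,58 58,155 155,136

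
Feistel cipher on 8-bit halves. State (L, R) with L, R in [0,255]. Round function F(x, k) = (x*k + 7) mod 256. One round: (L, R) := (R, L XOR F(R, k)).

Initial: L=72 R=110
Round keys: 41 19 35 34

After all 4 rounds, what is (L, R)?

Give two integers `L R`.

Answer: 58 75

Derivation:
Round 1 (k=41): L=110 R=237
Round 2 (k=19): L=237 R=240
Round 3 (k=35): L=240 R=58
Round 4 (k=34): L=58 R=75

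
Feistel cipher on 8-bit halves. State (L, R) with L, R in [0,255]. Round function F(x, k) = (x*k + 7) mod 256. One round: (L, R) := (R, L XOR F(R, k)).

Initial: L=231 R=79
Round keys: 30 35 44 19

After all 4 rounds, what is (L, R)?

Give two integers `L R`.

Round 1 (k=30): L=79 R=174
Round 2 (k=35): L=174 R=158
Round 3 (k=44): L=158 R=129
Round 4 (k=19): L=129 R=4

Answer: 129 4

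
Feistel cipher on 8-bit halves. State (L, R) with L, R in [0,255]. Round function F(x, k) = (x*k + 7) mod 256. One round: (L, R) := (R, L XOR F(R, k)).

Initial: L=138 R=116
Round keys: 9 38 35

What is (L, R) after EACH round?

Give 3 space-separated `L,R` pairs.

Round 1 (k=9): L=116 R=145
Round 2 (k=38): L=145 R=249
Round 3 (k=35): L=249 R=131

Answer: 116,145 145,249 249,131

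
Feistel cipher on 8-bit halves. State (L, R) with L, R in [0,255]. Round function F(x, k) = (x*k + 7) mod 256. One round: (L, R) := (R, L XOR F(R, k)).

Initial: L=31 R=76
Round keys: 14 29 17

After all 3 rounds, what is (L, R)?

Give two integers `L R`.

Round 1 (k=14): L=76 R=48
Round 2 (k=29): L=48 R=59
Round 3 (k=17): L=59 R=194

Answer: 59 194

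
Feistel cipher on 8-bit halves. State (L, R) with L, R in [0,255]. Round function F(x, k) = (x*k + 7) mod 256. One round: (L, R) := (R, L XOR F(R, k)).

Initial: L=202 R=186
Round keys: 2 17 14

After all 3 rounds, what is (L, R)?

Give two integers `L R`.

Answer: 114 242

Derivation:
Round 1 (k=2): L=186 R=177
Round 2 (k=17): L=177 R=114
Round 3 (k=14): L=114 R=242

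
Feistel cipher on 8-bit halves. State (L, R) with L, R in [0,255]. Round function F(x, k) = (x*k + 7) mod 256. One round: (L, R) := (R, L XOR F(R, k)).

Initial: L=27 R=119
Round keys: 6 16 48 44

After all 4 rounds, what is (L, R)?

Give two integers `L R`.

Round 1 (k=6): L=119 R=202
Round 2 (k=16): L=202 R=208
Round 3 (k=48): L=208 R=205
Round 4 (k=44): L=205 R=147

Answer: 205 147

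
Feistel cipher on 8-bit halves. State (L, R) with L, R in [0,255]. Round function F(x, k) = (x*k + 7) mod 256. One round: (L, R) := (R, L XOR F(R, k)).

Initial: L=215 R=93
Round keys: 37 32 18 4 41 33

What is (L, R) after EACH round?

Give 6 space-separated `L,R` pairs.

Answer: 93,175 175,186 186,180 180,109 109,200 200,162

Derivation:
Round 1 (k=37): L=93 R=175
Round 2 (k=32): L=175 R=186
Round 3 (k=18): L=186 R=180
Round 4 (k=4): L=180 R=109
Round 5 (k=41): L=109 R=200
Round 6 (k=33): L=200 R=162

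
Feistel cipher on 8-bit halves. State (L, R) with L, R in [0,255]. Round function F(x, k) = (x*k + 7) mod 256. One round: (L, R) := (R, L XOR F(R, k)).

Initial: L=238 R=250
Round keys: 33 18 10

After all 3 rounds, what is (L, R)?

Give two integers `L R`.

Round 1 (k=33): L=250 R=175
Round 2 (k=18): L=175 R=175
Round 3 (k=10): L=175 R=114

Answer: 175 114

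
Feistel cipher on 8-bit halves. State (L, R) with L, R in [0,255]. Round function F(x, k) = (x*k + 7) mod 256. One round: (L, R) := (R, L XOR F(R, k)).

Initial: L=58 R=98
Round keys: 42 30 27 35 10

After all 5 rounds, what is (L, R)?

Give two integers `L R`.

Round 1 (k=42): L=98 R=33
Round 2 (k=30): L=33 R=135
Round 3 (k=27): L=135 R=101
Round 4 (k=35): L=101 R=81
Round 5 (k=10): L=81 R=84

Answer: 81 84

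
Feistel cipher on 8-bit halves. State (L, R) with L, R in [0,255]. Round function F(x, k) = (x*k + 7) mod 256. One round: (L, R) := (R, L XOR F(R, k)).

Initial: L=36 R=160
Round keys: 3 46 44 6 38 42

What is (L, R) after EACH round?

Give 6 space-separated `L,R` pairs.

Round 1 (k=3): L=160 R=195
Round 2 (k=46): L=195 R=177
Round 3 (k=44): L=177 R=176
Round 4 (k=6): L=176 R=150
Round 5 (k=38): L=150 R=251
Round 6 (k=42): L=251 R=163

Answer: 160,195 195,177 177,176 176,150 150,251 251,163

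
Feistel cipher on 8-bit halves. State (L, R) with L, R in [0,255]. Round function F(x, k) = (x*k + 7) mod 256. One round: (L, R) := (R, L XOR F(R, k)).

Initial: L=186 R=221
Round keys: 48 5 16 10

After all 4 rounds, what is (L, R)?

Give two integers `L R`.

Answer: 154 222

Derivation:
Round 1 (k=48): L=221 R=205
Round 2 (k=5): L=205 R=213
Round 3 (k=16): L=213 R=154
Round 4 (k=10): L=154 R=222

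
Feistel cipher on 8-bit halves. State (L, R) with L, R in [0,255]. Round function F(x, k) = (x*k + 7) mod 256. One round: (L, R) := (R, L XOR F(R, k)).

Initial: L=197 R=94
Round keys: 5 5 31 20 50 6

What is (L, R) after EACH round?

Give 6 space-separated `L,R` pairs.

Round 1 (k=5): L=94 R=24
Round 2 (k=5): L=24 R=33
Round 3 (k=31): L=33 R=30
Round 4 (k=20): L=30 R=126
Round 5 (k=50): L=126 R=189
Round 6 (k=6): L=189 R=11

Answer: 94,24 24,33 33,30 30,126 126,189 189,11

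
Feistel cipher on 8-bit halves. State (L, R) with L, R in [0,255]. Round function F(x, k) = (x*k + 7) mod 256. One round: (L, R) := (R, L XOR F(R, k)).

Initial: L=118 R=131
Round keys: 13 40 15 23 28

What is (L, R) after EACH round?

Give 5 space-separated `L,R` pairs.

Answer: 131,216 216,68 68,219 219,240 240,156

Derivation:
Round 1 (k=13): L=131 R=216
Round 2 (k=40): L=216 R=68
Round 3 (k=15): L=68 R=219
Round 4 (k=23): L=219 R=240
Round 5 (k=28): L=240 R=156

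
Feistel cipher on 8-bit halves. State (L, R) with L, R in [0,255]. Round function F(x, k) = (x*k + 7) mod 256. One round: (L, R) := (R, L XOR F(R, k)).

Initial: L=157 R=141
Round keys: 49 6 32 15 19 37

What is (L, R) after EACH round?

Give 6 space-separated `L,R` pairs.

Round 1 (k=49): L=141 R=153
Round 2 (k=6): L=153 R=16
Round 3 (k=32): L=16 R=158
Round 4 (k=15): L=158 R=89
Round 5 (k=19): L=89 R=60
Round 6 (k=37): L=60 R=234

Answer: 141,153 153,16 16,158 158,89 89,60 60,234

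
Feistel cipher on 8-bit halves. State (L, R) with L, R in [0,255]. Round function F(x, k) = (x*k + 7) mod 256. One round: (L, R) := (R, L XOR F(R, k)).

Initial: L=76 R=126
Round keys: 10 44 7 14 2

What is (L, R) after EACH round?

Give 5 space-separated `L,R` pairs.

Answer: 126,191 191,165 165,53 53,72 72,162

Derivation:
Round 1 (k=10): L=126 R=191
Round 2 (k=44): L=191 R=165
Round 3 (k=7): L=165 R=53
Round 4 (k=14): L=53 R=72
Round 5 (k=2): L=72 R=162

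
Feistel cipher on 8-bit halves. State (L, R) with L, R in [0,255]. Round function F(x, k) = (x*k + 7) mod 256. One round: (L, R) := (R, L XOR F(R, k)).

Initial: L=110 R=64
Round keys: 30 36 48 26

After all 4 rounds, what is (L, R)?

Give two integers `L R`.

Round 1 (k=30): L=64 R=233
Round 2 (k=36): L=233 R=139
Round 3 (k=48): L=139 R=254
Round 4 (k=26): L=254 R=88

Answer: 254 88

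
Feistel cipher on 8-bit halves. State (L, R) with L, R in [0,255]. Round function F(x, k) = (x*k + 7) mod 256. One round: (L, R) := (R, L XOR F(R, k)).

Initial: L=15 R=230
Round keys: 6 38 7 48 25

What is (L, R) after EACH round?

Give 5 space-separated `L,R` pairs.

Answer: 230,100 100,57 57,242 242,94 94,199

Derivation:
Round 1 (k=6): L=230 R=100
Round 2 (k=38): L=100 R=57
Round 3 (k=7): L=57 R=242
Round 4 (k=48): L=242 R=94
Round 5 (k=25): L=94 R=199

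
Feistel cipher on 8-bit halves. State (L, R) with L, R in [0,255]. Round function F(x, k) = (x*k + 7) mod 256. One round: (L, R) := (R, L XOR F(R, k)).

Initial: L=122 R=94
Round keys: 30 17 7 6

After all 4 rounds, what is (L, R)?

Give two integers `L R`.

Answer: 144 177

Derivation:
Round 1 (k=30): L=94 R=113
Round 2 (k=17): L=113 R=214
Round 3 (k=7): L=214 R=144
Round 4 (k=6): L=144 R=177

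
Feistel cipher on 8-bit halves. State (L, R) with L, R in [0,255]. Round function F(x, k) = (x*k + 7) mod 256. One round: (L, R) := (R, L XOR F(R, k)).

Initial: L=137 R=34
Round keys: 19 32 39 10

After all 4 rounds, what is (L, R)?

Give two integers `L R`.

Answer: 46 118

Derivation:
Round 1 (k=19): L=34 R=4
Round 2 (k=32): L=4 R=165
Round 3 (k=39): L=165 R=46
Round 4 (k=10): L=46 R=118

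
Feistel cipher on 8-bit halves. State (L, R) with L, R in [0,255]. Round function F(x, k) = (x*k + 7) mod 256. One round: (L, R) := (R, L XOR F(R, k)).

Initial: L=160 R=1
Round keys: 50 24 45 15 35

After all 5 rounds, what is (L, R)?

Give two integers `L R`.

Round 1 (k=50): L=1 R=153
Round 2 (k=24): L=153 R=94
Round 3 (k=45): L=94 R=20
Round 4 (k=15): L=20 R=109
Round 5 (k=35): L=109 R=250

Answer: 109 250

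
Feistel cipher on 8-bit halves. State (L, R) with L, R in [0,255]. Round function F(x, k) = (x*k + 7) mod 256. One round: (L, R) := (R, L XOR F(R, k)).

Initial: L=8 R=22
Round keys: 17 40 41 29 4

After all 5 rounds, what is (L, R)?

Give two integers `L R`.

Round 1 (k=17): L=22 R=117
Round 2 (k=40): L=117 R=89
Round 3 (k=41): L=89 R=61
Round 4 (k=29): L=61 R=169
Round 5 (k=4): L=169 R=150

Answer: 169 150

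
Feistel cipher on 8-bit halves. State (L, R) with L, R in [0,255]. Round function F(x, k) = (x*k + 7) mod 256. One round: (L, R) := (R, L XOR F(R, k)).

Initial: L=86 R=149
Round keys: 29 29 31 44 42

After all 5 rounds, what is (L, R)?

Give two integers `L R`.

Answer: 235 196

Derivation:
Round 1 (k=29): L=149 R=190
Round 2 (k=29): L=190 R=24
Round 3 (k=31): L=24 R=81
Round 4 (k=44): L=81 R=235
Round 5 (k=42): L=235 R=196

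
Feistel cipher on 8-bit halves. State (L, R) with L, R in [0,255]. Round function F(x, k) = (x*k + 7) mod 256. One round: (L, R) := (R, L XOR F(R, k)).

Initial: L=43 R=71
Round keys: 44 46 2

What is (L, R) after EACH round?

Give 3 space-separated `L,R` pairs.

Answer: 71,16 16,160 160,87

Derivation:
Round 1 (k=44): L=71 R=16
Round 2 (k=46): L=16 R=160
Round 3 (k=2): L=160 R=87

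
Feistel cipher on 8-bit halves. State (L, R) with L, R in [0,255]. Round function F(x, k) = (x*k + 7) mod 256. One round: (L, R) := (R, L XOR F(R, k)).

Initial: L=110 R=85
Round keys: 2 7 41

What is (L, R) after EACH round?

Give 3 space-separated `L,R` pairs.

Round 1 (k=2): L=85 R=223
Round 2 (k=7): L=223 R=117
Round 3 (k=41): L=117 R=27

Answer: 85,223 223,117 117,27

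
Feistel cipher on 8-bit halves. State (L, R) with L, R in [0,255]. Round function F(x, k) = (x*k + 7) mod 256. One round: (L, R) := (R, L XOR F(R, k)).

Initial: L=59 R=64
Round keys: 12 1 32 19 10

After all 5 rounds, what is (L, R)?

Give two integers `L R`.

Round 1 (k=12): L=64 R=60
Round 2 (k=1): L=60 R=3
Round 3 (k=32): L=3 R=91
Round 4 (k=19): L=91 R=203
Round 5 (k=10): L=203 R=174

Answer: 203 174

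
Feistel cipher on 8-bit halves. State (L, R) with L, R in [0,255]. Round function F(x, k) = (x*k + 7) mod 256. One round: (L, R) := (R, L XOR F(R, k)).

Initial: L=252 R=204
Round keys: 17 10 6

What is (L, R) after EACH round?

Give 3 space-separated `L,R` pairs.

Round 1 (k=17): L=204 R=111
Round 2 (k=10): L=111 R=145
Round 3 (k=6): L=145 R=2

Answer: 204,111 111,145 145,2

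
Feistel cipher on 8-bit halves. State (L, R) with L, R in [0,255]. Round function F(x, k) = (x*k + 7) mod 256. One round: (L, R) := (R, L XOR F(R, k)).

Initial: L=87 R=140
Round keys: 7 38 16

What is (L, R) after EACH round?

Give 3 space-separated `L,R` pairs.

Round 1 (k=7): L=140 R=140
Round 2 (k=38): L=140 R=67
Round 3 (k=16): L=67 R=187

Answer: 140,140 140,67 67,187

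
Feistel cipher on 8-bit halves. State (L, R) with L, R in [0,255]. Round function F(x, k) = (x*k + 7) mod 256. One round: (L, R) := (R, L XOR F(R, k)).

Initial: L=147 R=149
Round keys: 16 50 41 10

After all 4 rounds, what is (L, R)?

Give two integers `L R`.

Round 1 (k=16): L=149 R=196
Round 2 (k=50): L=196 R=218
Round 3 (k=41): L=218 R=53
Round 4 (k=10): L=53 R=195

Answer: 53 195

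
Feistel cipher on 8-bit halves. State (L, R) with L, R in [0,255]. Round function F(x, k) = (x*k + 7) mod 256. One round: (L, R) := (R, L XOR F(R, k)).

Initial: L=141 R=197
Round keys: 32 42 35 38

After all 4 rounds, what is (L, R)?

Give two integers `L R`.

Answer: 123 103

Derivation:
Round 1 (k=32): L=197 R=42
Round 2 (k=42): L=42 R=46
Round 3 (k=35): L=46 R=123
Round 4 (k=38): L=123 R=103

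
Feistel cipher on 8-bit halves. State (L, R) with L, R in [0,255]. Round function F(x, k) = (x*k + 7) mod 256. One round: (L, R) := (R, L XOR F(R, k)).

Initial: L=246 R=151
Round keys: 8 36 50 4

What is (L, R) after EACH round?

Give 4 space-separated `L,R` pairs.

Round 1 (k=8): L=151 R=73
Round 2 (k=36): L=73 R=220
Round 3 (k=50): L=220 R=182
Round 4 (k=4): L=182 R=3

Answer: 151,73 73,220 220,182 182,3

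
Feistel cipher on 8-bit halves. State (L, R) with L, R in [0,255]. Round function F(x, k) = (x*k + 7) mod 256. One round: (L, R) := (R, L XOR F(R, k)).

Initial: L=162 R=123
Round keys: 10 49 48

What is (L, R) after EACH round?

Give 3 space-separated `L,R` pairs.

Answer: 123,119 119,181 181,128

Derivation:
Round 1 (k=10): L=123 R=119
Round 2 (k=49): L=119 R=181
Round 3 (k=48): L=181 R=128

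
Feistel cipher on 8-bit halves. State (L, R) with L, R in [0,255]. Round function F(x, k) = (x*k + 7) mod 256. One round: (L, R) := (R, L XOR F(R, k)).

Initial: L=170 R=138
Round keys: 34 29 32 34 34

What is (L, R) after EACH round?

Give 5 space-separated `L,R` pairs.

Answer: 138,241 241,222 222,54 54,237 237,183

Derivation:
Round 1 (k=34): L=138 R=241
Round 2 (k=29): L=241 R=222
Round 3 (k=32): L=222 R=54
Round 4 (k=34): L=54 R=237
Round 5 (k=34): L=237 R=183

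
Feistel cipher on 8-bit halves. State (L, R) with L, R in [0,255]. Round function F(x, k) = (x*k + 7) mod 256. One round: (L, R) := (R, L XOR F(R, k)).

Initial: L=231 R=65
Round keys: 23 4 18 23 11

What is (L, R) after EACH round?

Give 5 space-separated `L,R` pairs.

Round 1 (k=23): L=65 R=57
Round 2 (k=4): L=57 R=170
Round 3 (k=18): L=170 R=194
Round 4 (k=23): L=194 R=223
Round 5 (k=11): L=223 R=94

Answer: 65,57 57,170 170,194 194,223 223,94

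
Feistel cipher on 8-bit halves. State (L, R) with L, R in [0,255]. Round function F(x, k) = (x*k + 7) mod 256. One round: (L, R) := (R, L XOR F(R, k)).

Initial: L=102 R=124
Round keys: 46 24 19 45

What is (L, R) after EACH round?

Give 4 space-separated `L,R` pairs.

Answer: 124,41 41,163 163,9 9,63

Derivation:
Round 1 (k=46): L=124 R=41
Round 2 (k=24): L=41 R=163
Round 3 (k=19): L=163 R=9
Round 4 (k=45): L=9 R=63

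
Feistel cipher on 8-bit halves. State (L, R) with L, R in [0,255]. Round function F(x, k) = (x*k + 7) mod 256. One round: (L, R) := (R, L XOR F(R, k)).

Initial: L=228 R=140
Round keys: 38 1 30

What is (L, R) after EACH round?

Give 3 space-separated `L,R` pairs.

Round 1 (k=38): L=140 R=43
Round 2 (k=1): L=43 R=190
Round 3 (k=30): L=190 R=96

Answer: 140,43 43,190 190,96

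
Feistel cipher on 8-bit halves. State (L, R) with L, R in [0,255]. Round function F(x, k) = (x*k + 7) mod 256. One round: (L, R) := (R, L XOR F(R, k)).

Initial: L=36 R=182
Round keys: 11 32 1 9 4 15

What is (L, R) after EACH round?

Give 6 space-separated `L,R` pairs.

Round 1 (k=11): L=182 R=253
Round 2 (k=32): L=253 R=17
Round 3 (k=1): L=17 R=229
Round 4 (k=9): L=229 R=5
Round 5 (k=4): L=5 R=254
Round 6 (k=15): L=254 R=236

Answer: 182,253 253,17 17,229 229,5 5,254 254,236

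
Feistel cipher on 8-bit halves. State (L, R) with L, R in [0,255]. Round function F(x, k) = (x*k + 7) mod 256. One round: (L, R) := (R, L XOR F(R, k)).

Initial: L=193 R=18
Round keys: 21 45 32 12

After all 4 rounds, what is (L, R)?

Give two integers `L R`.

Round 1 (k=21): L=18 R=64
Round 2 (k=45): L=64 R=85
Round 3 (k=32): L=85 R=231
Round 4 (k=12): L=231 R=142

Answer: 231 142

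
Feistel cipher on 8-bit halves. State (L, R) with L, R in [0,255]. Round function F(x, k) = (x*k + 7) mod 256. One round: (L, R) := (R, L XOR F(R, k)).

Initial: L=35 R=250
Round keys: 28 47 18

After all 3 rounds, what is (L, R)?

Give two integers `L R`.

Answer: 49 5

Derivation:
Round 1 (k=28): L=250 R=124
Round 2 (k=47): L=124 R=49
Round 3 (k=18): L=49 R=5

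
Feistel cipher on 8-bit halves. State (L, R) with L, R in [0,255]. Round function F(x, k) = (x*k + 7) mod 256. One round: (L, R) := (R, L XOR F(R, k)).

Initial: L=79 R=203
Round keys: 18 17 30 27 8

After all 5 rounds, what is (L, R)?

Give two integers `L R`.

Answer: 64 134

Derivation:
Round 1 (k=18): L=203 R=2
Round 2 (k=17): L=2 R=226
Round 3 (k=30): L=226 R=129
Round 4 (k=27): L=129 R=64
Round 5 (k=8): L=64 R=134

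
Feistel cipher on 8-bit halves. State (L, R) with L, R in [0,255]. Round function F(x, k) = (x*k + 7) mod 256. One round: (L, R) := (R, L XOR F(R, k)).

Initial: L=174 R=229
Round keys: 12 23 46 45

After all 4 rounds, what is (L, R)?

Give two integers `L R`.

Answer: 132 12

Derivation:
Round 1 (k=12): L=229 R=109
Round 2 (k=23): L=109 R=55
Round 3 (k=46): L=55 R=132
Round 4 (k=45): L=132 R=12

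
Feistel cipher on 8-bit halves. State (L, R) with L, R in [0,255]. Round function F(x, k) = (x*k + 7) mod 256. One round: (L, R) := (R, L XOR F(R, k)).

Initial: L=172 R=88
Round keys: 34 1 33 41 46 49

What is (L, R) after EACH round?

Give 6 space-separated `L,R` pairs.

Round 1 (k=34): L=88 R=27
Round 2 (k=1): L=27 R=122
Round 3 (k=33): L=122 R=218
Round 4 (k=41): L=218 R=139
Round 5 (k=46): L=139 R=219
Round 6 (k=49): L=219 R=121

Answer: 88,27 27,122 122,218 218,139 139,219 219,121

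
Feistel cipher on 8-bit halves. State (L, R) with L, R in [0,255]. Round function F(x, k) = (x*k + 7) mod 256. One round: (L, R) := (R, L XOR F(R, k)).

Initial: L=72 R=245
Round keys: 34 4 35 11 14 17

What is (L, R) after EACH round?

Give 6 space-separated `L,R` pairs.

Answer: 245,217 217,158 158,120 120,177 177,205 205,21

Derivation:
Round 1 (k=34): L=245 R=217
Round 2 (k=4): L=217 R=158
Round 3 (k=35): L=158 R=120
Round 4 (k=11): L=120 R=177
Round 5 (k=14): L=177 R=205
Round 6 (k=17): L=205 R=21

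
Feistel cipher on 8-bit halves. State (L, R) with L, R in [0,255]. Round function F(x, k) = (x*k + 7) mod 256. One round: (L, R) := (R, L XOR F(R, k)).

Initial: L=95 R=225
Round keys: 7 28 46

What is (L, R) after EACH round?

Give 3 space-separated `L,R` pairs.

Answer: 225,113 113,130 130,18

Derivation:
Round 1 (k=7): L=225 R=113
Round 2 (k=28): L=113 R=130
Round 3 (k=46): L=130 R=18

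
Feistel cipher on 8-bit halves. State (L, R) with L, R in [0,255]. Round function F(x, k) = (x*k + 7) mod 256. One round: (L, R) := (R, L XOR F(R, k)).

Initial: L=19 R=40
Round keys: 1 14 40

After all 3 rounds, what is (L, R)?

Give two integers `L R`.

Answer: 103 35

Derivation:
Round 1 (k=1): L=40 R=60
Round 2 (k=14): L=60 R=103
Round 3 (k=40): L=103 R=35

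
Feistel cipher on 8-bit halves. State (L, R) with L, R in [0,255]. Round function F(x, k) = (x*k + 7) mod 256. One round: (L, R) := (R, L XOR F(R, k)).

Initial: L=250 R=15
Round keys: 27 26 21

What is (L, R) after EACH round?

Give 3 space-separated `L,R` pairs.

Round 1 (k=27): L=15 R=102
Round 2 (k=26): L=102 R=108
Round 3 (k=21): L=108 R=133

Answer: 15,102 102,108 108,133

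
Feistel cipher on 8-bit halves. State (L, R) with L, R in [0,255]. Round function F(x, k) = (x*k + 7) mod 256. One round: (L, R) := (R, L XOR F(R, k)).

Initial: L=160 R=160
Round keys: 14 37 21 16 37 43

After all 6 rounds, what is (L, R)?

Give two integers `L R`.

Answer: 118 116

Derivation:
Round 1 (k=14): L=160 R=103
Round 2 (k=37): L=103 R=74
Round 3 (k=21): L=74 R=126
Round 4 (k=16): L=126 R=173
Round 5 (k=37): L=173 R=118
Round 6 (k=43): L=118 R=116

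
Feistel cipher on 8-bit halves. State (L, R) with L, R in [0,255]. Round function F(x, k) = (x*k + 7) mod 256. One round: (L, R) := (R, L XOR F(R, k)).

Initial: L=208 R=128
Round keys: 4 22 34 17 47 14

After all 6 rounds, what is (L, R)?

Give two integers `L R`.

Round 1 (k=4): L=128 R=215
Round 2 (k=22): L=215 R=1
Round 3 (k=34): L=1 R=254
Round 4 (k=17): L=254 R=228
Round 5 (k=47): L=228 R=29
Round 6 (k=14): L=29 R=121

Answer: 29 121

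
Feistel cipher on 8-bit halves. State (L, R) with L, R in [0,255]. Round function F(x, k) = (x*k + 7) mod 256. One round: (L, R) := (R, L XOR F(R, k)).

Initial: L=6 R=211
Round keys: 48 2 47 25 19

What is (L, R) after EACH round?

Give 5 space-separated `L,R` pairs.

Round 1 (k=48): L=211 R=145
Round 2 (k=2): L=145 R=250
Round 3 (k=47): L=250 R=124
Round 4 (k=25): L=124 R=217
Round 5 (k=19): L=217 R=94

Answer: 211,145 145,250 250,124 124,217 217,94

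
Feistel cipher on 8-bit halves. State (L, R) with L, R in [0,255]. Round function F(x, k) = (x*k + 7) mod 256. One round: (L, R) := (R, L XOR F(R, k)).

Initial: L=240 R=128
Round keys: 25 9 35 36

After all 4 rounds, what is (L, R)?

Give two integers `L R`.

Answer: 158 137

Derivation:
Round 1 (k=25): L=128 R=119
Round 2 (k=9): L=119 R=182
Round 3 (k=35): L=182 R=158
Round 4 (k=36): L=158 R=137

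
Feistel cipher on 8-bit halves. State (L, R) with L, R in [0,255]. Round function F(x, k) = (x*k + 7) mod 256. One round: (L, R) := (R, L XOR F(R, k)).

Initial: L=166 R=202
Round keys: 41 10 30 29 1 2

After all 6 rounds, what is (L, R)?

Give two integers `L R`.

Round 1 (k=41): L=202 R=199
Round 2 (k=10): L=199 R=7
Round 3 (k=30): L=7 R=30
Round 4 (k=29): L=30 R=106
Round 5 (k=1): L=106 R=111
Round 6 (k=2): L=111 R=143

Answer: 111 143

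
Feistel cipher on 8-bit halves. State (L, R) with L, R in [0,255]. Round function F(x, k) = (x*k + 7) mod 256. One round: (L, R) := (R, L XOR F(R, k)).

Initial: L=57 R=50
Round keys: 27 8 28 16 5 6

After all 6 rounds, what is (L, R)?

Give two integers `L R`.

Round 1 (k=27): L=50 R=116
Round 2 (k=8): L=116 R=149
Round 3 (k=28): L=149 R=39
Round 4 (k=16): L=39 R=226
Round 5 (k=5): L=226 R=86
Round 6 (k=6): L=86 R=233

Answer: 86 233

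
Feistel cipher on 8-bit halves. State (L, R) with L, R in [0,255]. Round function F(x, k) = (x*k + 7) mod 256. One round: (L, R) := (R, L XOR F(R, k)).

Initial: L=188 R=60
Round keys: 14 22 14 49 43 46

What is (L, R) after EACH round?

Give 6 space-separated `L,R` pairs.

Answer: 60,243 243,213 213,94 94,208 208,169 169,181

Derivation:
Round 1 (k=14): L=60 R=243
Round 2 (k=22): L=243 R=213
Round 3 (k=14): L=213 R=94
Round 4 (k=49): L=94 R=208
Round 5 (k=43): L=208 R=169
Round 6 (k=46): L=169 R=181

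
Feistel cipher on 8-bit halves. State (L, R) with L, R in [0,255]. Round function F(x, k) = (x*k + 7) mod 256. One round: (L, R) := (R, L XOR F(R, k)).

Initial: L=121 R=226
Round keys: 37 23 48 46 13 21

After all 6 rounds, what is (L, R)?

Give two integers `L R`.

Answer: 196 95

Derivation:
Round 1 (k=37): L=226 R=200
Round 2 (k=23): L=200 R=29
Round 3 (k=48): L=29 R=191
Round 4 (k=46): L=191 R=68
Round 5 (k=13): L=68 R=196
Round 6 (k=21): L=196 R=95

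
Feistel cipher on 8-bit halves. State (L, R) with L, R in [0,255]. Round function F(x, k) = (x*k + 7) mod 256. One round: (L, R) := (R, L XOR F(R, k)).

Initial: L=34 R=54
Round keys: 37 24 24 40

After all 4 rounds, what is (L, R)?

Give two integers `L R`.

Answer: 168 94

Derivation:
Round 1 (k=37): L=54 R=247
Round 2 (k=24): L=247 R=25
Round 3 (k=24): L=25 R=168
Round 4 (k=40): L=168 R=94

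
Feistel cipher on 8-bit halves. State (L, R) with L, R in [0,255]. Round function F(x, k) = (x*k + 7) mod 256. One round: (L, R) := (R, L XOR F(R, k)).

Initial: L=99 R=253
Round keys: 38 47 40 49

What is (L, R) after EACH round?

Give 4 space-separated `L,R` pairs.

Round 1 (k=38): L=253 R=246
Round 2 (k=47): L=246 R=204
Round 3 (k=40): L=204 R=17
Round 4 (k=49): L=17 R=132

Answer: 253,246 246,204 204,17 17,132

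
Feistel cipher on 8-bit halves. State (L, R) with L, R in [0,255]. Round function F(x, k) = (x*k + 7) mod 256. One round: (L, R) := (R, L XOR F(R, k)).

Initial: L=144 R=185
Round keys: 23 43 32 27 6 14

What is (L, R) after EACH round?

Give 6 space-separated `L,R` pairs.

Answer: 185,54 54,160 160,49 49,146 146,66 66,49

Derivation:
Round 1 (k=23): L=185 R=54
Round 2 (k=43): L=54 R=160
Round 3 (k=32): L=160 R=49
Round 4 (k=27): L=49 R=146
Round 5 (k=6): L=146 R=66
Round 6 (k=14): L=66 R=49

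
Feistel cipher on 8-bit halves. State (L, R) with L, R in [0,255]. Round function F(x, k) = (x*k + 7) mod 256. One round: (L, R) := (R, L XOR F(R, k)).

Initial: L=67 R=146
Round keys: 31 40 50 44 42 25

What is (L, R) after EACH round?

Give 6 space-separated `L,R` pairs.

Answer: 146,246 246,229 229,55 55,158 158,196 196,181

Derivation:
Round 1 (k=31): L=146 R=246
Round 2 (k=40): L=246 R=229
Round 3 (k=50): L=229 R=55
Round 4 (k=44): L=55 R=158
Round 5 (k=42): L=158 R=196
Round 6 (k=25): L=196 R=181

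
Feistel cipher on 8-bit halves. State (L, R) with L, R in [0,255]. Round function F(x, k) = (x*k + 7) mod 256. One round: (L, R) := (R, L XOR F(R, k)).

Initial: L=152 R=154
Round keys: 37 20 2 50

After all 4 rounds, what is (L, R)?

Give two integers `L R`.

Answer: 88 246

Derivation:
Round 1 (k=37): L=154 R=209
Round 2 (k=20): L=209 R=193
Round 3 (k=2): L=193 R=88
Round 4 (k=50): L=88 R=246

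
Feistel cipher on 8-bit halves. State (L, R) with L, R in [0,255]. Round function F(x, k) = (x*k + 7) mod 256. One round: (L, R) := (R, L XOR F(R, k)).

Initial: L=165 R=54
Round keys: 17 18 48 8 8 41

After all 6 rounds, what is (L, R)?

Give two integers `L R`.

Answer: 248 1

Derivation:
Round 1 (k=17): L=54 R=56
Round 2 (k=18): L=56 R=193
Round 3 (k=48): L=193 R=15
Round 4 (k=8): L=15 R=190
Round 5 (k=8): L=190 R=248
Round 6 (k=41): L=248 R=1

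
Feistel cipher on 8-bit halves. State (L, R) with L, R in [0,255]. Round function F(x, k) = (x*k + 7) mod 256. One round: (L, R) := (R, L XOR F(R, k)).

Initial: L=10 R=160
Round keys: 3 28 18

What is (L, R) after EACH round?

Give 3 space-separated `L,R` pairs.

Answer: 160,237 237,83 83,48

Derivation:
Round 1 (k=3): L=160 R=237
Round 2 (k=28): L=237 R=83
Round 3 (k=18): L=83 R=48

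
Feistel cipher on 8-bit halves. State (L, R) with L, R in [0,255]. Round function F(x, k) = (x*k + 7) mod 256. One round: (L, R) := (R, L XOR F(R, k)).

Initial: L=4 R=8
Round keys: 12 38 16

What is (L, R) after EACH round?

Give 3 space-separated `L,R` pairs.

Round 1 (k=12): L=8 R=99
Round 2 (k=38): L=99 R=177
Round 3 (k=16): L=177 R=116

Answer: 8,99 99,177 177,116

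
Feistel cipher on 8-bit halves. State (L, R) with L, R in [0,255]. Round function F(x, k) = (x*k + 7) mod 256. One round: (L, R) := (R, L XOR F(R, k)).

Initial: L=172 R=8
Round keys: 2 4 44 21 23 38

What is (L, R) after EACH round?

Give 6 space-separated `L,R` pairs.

Answer: 8,187 187,251 251,144 144,44 44,107 107,197

Derivation:
Round 1 (k=2): L=8 R=187
Round 2 (k=4): L=187 R=251
Round 3 (k=44): L=251 R=144
Round 4 (k=21): L=144 R=44
Round 5 (k=23): L=44 R=107
Round 6 (k=38): L=107 R=197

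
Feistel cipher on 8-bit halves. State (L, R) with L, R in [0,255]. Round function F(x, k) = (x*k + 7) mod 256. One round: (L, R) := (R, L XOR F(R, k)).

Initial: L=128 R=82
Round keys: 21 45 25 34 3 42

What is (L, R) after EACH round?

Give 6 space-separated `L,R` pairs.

Answer: 82,65 65,38 38,252 252,89 89,238 238,74

Derivation:
Round 1 (k=21): L=82 R=65
Round 2 (k=45): L=65 R=38
Round 3 (k=25): L=38 R=252
Round 4 (k=34): L=252 R=89
Round 5 (k=3): L=89 R=238
Round 6 (k=42): L=238 R=74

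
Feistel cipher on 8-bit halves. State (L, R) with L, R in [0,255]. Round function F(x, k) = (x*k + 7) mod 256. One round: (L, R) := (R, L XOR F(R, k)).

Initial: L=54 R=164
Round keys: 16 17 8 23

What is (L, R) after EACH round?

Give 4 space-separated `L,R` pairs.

Round 1 (k=16): L=164 R=113
Round 2 (k=17): L=113 R=44
Round 3 (k=8): L=44 R=22
Round 4 (k=23): L=22 R=45

Answer: 164,113 113,44 44,22 22,45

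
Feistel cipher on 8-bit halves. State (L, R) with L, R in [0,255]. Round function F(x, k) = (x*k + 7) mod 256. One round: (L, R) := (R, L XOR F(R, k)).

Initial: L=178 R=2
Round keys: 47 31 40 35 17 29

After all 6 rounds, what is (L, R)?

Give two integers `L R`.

Answer: 108 86

Derivation:
Round 1 (k=47): L=2 R=215
Round 2 (k=31): L=215 R=18
Round 3 (k=40): L=18 R=0
Round 4 (k=35): L=0 R=21
Round 5 (k=17): L=21 R=108
Round 6 (k=29): L=108 R=86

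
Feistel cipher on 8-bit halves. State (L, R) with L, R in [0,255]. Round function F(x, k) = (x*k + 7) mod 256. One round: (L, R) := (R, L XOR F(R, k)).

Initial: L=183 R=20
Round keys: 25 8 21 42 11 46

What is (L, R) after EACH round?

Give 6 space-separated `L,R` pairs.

Round 1 (k=25): L=20 R=76
Round 2 (k=8): L=76 R=115
Round 3 (k=21): L=115 R=58
Round 4 (k=42): L=58 R=248
Round 5 (k=11): L=248 R=149
Round 6 (k=46): L=149 R=53

Answer: 20,76 76,115 115,58 58,248 248,149 149,53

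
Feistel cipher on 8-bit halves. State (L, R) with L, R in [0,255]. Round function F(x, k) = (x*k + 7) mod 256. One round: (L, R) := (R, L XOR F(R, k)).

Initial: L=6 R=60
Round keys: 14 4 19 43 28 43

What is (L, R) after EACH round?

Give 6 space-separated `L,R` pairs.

Answer: 60,73 73,23 23,245 245,57 57,182 182,160

Derivation:
Round 1 (k=14): L=60 R=73
Round 2 (k=4): L=73 R=23
Round 3 (k=19): L=23 R=245
Round 4 (k=43): L=245 R=57
Round 5 (k=28): L=57 R=182
Round 6 (k=43): L=182 R=160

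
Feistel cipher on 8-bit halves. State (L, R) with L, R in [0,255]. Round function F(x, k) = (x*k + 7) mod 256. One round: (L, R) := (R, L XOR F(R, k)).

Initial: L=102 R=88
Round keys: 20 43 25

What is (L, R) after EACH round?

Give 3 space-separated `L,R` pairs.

Round 1 (k=20): L=88 R=129
Round 2 (k=43): L=129 R=234
Round 3 (k=25): L=234 R=96

Answer: 88,129 129,234 234,96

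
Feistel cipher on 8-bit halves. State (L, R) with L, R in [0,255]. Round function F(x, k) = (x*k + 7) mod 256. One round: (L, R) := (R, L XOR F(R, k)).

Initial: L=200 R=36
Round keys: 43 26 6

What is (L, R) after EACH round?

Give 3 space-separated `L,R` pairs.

Answer: 36,219 219,97 97,150

Derivation:
Round 1 (k=43): L=36 R=219
Round 2 (k=26): L=219 R=97
Round 3 (k=6): L=97 R=150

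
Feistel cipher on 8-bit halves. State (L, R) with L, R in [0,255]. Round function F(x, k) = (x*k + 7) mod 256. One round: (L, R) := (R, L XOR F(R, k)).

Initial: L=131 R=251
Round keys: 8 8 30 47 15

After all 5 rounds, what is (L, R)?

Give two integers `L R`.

Round 1 (k=8): L=251 R=92
Round 2 (k=8): L=92 R=28
Round 3 (k=30): L=28 R=19
Round 4 (k=47): L=19 R=152
Round 5 (k=15): L=152 R=252

Answer: 152 252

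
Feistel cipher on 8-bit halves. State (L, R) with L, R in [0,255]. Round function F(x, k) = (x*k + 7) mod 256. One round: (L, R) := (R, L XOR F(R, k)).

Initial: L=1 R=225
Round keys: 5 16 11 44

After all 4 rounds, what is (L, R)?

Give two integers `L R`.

Answer: 52 193

Derivation:
Round 1 (k=5): L=225 R=109
Round 2 (k=16): L=109 R=54
Round 3 (k=11): L=54 R=52
Round 4 (k=44): L=52 R=193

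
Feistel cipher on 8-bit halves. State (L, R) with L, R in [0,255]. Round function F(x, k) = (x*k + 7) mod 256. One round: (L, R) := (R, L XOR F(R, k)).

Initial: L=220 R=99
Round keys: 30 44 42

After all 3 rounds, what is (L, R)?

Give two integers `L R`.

Answer: 224 186

Derivation:
Round 1 (k=30): L=99 R=125
Round 2 (k=44): L=125 R=224
Round 3 (k=42): L=224 R=186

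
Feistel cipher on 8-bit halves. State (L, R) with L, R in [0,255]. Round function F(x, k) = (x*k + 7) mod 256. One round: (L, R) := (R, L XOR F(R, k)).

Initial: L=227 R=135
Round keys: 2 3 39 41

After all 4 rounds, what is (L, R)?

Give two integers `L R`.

Answer: 63 112

Derivation:
Round 1 (k=2): L=135 R=246
Round 2 (k=3): L=246 R=110
Round 3 (k=39): L=110 R=63
Round 4 (k=41): L=63 R=112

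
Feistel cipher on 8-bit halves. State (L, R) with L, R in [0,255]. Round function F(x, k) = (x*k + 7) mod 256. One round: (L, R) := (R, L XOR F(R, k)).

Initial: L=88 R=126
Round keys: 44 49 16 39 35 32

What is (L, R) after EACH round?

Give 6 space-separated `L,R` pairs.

Round 1 (k=44): L=126 R=247
Round 2 (k=49): L=247 R=48
Round 3 (k=16): L=48 R=240
Round 4 (k=39): L=240 R=167
Round 5 (k=35): L=167 R=44
Round 6 (k=32): L=44 R=32

Answer: 126,247 247,48 48,240 240,167 167,44 44,32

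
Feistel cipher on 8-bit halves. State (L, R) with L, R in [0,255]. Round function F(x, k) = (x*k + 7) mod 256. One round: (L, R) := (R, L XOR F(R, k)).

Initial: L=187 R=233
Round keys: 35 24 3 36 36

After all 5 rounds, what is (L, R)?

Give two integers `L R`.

Round 1 (k=35): L=233 R=89
Round 2 (k=24): L=89 R=182
Round 3 (k=3): L=182 R=112
Round 4 (k=36): L=112 R=113
Round 5 (k=36): L=113 R=155

Answer: 113 155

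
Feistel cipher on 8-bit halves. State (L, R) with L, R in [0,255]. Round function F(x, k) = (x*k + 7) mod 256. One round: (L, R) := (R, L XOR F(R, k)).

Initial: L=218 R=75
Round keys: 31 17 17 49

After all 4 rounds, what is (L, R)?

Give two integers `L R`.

Answer: 11 68

Derivation:
Round 1 (k=31): L=75 R=198
Round 2 (k=17): L=198 R=102
Round 3 (k=17): L=102 R=11
Round 4 (k=49): L=11 R=68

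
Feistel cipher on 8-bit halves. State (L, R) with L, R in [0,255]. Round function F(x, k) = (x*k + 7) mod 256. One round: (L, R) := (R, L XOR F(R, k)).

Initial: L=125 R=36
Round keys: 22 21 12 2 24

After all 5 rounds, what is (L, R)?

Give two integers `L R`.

Answer: 252 70

Derivation:
Round 1 (k=22): L=36 R=98
Round 2 (k=21): L=98 R=53
Round 3 (k=12): L=53 R=225
Round 4 (k=2): L=225 R=252
Round 5 (k=24): L=252 R=70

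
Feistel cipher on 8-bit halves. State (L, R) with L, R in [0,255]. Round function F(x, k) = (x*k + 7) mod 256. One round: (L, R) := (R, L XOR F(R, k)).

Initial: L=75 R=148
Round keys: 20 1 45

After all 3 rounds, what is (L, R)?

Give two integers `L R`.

Round 1 (k=20): L=148 R=220
Round 2 (k=1): L=220 R=119
Round 3 (k=45): L=119 R=46

Answer: 119 46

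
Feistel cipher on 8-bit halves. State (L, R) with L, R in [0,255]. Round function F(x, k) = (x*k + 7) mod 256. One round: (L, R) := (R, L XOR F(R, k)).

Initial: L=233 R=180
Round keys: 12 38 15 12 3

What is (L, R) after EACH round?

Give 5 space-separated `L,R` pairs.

Round 1 (k=12): L=180 R=158
Round 2 (k=38): L=158 R=207
Round 3 (k=15): L=207 R=182
Round 4 (k=12): L=182 R=64
Round 5 (k=3): L=64 R=113

Answer: 180,158 158,207 207,182 182,64 64,113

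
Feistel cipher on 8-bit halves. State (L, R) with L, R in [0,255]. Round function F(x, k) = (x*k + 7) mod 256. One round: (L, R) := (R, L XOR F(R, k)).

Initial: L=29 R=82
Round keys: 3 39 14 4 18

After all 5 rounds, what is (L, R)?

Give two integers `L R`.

Answer: 78 14

Derivation:
Round 1 (k=3): L=82 R=224
Round 2 (k=39): L=224 R=117
Round 3 (k=14): L=117 R=141
Round 4 (k=4): L=141 R=78
Round 5 (k=18): L=78 R=14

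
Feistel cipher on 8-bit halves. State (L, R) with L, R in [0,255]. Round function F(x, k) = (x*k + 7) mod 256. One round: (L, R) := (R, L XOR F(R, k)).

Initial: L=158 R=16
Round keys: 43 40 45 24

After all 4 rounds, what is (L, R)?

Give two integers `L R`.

Answer: 115 176

Derivation:
Round 1 (k=43): L=16 R=41
Round 2 (k=40): L=41 R=127
Round 3 (k=45): L=127 R=115
Round 4 (k=24): L=115 R=176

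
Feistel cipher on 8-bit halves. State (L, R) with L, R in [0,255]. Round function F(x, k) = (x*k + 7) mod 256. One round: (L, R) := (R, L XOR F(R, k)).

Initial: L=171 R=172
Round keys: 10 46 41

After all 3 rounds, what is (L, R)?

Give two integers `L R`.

Answer: 51 38

Derivation:
Round 1 (k=10): L=172 R=20
Round 2 (k=46): L=20 R=51
Round 3 (k=41): L=51 R=38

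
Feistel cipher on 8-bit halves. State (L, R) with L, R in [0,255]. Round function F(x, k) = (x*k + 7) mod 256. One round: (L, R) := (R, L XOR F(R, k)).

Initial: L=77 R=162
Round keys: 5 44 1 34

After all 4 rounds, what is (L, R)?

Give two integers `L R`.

Answer: 128 242

Derivation:
Round 1 (k=5): L=162 R=124
Round 2 (k=44): L=124 R=245
Round 3 (k=1): L=245 R=128
Round 4 (k=34): L=128 R=242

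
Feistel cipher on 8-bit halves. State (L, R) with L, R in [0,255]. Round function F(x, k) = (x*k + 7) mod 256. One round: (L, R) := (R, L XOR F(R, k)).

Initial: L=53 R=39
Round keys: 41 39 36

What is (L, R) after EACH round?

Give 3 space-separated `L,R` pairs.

Answer: 39,115 115,171 171,96

Derivation:
Round 1 (k=41): L=39 R=115
Round 2 (k=39): L=115 R=171
Round 3 (k=36): L=171 R=96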